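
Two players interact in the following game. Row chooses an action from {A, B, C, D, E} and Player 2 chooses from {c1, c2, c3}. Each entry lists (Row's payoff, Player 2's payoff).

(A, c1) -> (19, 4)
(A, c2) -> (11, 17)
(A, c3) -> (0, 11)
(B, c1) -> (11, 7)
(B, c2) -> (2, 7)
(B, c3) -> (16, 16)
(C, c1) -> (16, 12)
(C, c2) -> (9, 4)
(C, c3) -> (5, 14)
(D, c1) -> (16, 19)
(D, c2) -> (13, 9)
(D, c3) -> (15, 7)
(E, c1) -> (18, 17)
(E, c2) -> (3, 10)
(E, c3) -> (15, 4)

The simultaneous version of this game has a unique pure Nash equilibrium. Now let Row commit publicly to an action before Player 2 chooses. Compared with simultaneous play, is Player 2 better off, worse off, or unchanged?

better off

Player 2 best-responds to each possible Row move:
- A: Player 2 compares 4, 17, 11 and picks c2; Row would get 11.
- B: Player 2 compares 7, 7, 16 and picks c3; Row would get 16.
- C: Player 2 compares 12, 4, 14 and picks c3; Row would get 5.
- D: Player 2 compares 19, 9, 7 and picks c1; Row would get 16.
- E: Player 2 compares 17, 10, 4 and picks c1; Row would get 18.
Among 11, 16, 5, 16, 18, the best is 18 at E. Subgame-perfect outcome: (E, c1) with payoffs (18, 17).
Under simultaneous play:
Row's best replies: c1→A; c2→D; c3→B.
Player 2's best replies: A→c2; B→c3; C→c3; D→c1; E→c1.
Only (B, c3) has each player best-responding; Nash payoffs (16, 16).
Player 2 earns 17 sequentially versus 16 at the Nash outcome: better off.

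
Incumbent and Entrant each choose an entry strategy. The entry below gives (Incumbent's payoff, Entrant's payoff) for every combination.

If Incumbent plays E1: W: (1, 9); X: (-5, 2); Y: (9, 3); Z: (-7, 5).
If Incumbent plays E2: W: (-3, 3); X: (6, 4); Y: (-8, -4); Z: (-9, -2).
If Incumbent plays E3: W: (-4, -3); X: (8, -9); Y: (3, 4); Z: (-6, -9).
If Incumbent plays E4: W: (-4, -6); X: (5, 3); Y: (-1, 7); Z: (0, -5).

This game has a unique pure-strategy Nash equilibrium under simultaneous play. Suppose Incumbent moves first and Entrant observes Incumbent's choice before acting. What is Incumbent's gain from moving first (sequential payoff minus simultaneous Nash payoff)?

5

Entrant best-responds to each possible Incumbent move:
- E1 → Entrant plays W (best of 9, 2, 3, 5); Incumbent gets 1.
- E2 → Entrant plays X (best of 3, 4, -4, -2); Incumbent gets 6.
- E3 → Entrant plays Y (best of -3, -9, 4, -9); Incumbent gets 3.
- E4 → Entrant plays Y (best of -6, 3, 7, -5); Incumbent gets -1.
Among 1, 6, 3, -1, the best is 6 at E2. Subgame-perfect outcome: (E2, X) with payoffs (6, 4).
Now find the simultaneous Nash equilibrium.
Incumbent's best replies: W→E1; X→E3; Y→E1; Z→E4.
Entrant's best replies: E1→W; E2→X; E3→Y; E4→Y.
Only (E1, W) has each player best-responding; Nash payoffs (1, 9).
Incumbent's commitment gain: 6 − 1 = 5.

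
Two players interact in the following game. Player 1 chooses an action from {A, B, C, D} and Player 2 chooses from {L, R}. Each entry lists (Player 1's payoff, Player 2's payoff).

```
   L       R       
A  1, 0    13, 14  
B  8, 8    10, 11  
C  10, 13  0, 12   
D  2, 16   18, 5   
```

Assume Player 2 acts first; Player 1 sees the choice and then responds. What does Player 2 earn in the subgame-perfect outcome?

Solve by backward induction (Player 2 leads).
- L: BR = C, leader payoff 13.
- R: BR = D, leader payoff 5.
Player 2's induced payoffs are 13, 5, so Player 2 commits to L. Subgame-perfect outcome: (C, L) with payoffs (10, 13).

13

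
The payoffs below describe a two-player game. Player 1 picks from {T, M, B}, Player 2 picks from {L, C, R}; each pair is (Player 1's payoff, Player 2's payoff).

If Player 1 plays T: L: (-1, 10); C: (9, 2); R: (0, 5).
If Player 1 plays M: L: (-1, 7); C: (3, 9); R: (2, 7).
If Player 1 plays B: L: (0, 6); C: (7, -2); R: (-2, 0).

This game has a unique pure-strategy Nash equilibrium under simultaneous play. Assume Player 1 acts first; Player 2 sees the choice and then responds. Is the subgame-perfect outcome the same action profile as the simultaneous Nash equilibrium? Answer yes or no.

no

Player 2 best-responds to each possible Player 1 move:
- T: BR = L, leader payoff -1.
- M: BR = C, leader payoff 3.
- B: BR = L, leader payoff 0.
Maximizing over -1, 3, 0, Player 1 chooses M. Subgame-perfect outcome: (M, C) with payoffs (3, 9).
For the simultaneous game, intersect best replies.
Player 1's best replies: L→B; C→T; R→M.
Player 2's best replies: T→L; M→C; B→L.
Only (B, L) has each player best-responding; Nash payoffs (0, 6).
Sequential outcome (M, C) differs from the Nash profile (B, L).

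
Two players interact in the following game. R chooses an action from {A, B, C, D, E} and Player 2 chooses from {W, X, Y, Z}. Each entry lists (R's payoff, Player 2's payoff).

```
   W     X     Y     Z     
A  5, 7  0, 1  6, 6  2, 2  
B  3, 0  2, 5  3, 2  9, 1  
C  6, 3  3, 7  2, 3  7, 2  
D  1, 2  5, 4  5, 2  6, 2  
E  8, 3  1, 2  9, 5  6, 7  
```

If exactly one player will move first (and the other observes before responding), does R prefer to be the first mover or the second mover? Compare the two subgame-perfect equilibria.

If R leads: Player 2's best replies are A→W, B→X, C→X, D→X, E→Z; R's induced payoffs 5, 2, 3, 5, 6; outcome (E, Z), payoffs (6, 7).
If Player 2 leads: R's best replies are W→E, X→D, Y→E, Z→B; Player 2's induced payoffs 3, 4, 5, 1; outcome (E, Y), payoffs (9, 5).
R gets 6 moving first and 9 moving second, so R prefers to move second.

second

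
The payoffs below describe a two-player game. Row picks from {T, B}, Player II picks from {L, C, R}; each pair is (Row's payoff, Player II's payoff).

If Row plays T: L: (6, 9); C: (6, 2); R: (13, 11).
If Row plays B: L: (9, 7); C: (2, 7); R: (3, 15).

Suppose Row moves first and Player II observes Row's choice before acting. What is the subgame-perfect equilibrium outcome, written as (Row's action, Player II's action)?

(T, R)

Backward induction with Row moving first.
- T → Player II plays R (best of 9, 2, 11); Row gets 13.
- B → Player II plays R (best of 7, 7, 15); Row gets 3.
Row's induced payoffs are 13, 3, so Row commits to T. Subgame-perfect outcome: (T, R) with payoffs (13, 11).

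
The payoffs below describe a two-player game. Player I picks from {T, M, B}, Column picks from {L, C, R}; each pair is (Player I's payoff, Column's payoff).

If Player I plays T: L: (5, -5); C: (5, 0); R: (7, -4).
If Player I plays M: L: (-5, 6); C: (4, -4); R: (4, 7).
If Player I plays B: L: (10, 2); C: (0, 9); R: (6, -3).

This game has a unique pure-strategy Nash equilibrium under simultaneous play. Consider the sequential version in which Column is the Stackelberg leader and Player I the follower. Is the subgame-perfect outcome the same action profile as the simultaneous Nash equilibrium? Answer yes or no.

Player I best-responds to each possible Column move:
- L: Player I compares 5, -5, 10 and picks B; Column would get 2.
- C: Player I compares 5, 4, 0 and picks T; Column would get 0.
- R: Player I compares 7, 4, 6 and picks T; Column would get -4.
Column's induced payoffs are 2, 0, -4, so Column commits to L. Subgame-perfect outcome: (B, L) with payoffs (10, 2).
Now find the simultaneous Nash equilibrium.
Player I's best replies: L→B; C→T; R→T.
Column's best replies: T→C; M→R; B→C.
Only (T, C) has each player best-responding; Nash payoffs (5, 0).
Sequential outcome (B, L) differs from the Nash profile (T, C).

no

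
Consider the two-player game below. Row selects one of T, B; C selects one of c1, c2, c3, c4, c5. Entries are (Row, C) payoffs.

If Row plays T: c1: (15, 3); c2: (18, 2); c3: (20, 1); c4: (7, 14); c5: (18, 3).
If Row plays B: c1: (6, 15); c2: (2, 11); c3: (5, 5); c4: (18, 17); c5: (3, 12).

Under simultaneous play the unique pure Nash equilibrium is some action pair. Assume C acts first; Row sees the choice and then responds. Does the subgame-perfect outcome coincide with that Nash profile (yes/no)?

yes

Backward induction with C moving first.
- c1: BR = T, leader payoff 3.
- c2: BR = T, leader payoff 2.
- c3: BR = T, leader payoff 1.
- c4: BR = B, leader payoff 17.
- c5: BR = T, leader payoff 3.
Maximizing over 3, 2, 1, 17, 3, C chooses c4. Subgame-perfect outcome: (B, c4) with payoffs (18, 17).
Now find the simultaneous Nash equilibrium.
Row's best replies: c1→T; c2→T; c3→T; c4→B; c5→T.
C's best replies: T→c4; B→c4.
Only (B, c4) has each player best-responding; Nash payoffs (18, 17).
Sequential outcome (B, c4) coincides with the Nash profile (B, c4).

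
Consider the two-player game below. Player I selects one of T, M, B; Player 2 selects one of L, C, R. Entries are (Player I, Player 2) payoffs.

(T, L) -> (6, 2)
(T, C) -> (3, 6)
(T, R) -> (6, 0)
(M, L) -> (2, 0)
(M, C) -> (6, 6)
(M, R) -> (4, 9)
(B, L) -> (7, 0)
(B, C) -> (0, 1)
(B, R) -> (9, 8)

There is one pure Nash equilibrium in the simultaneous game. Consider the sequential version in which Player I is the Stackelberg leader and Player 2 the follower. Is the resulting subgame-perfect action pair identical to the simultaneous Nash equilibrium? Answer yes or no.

yes

Backward induction with Player I moving first.
- T: Player 2 compares 2, 6, 0 and picks C; Player I would get 3.
- M: Player 2 compares 0, 6, 9 and picks R; Player I would get 4.
- B: Player 2 compares 0, 1, 8 and picks R; Player I would get 9.
Player I's induced payoffs are 3, 4, 9, so Player I commits to B. Subgame-perfect outcome: (B, R) with payoffs (9, 8).
For the simultaneous game, intersect best replies.
Player I's best replies: L→B; C→M; R→B.
Player 2's best replies: T→C; M→R; B→R.
The unique mutual best reply is (B, R), giving (9, 8).
Sequential outcome (B, R) coincides with the Nash profile (B, R).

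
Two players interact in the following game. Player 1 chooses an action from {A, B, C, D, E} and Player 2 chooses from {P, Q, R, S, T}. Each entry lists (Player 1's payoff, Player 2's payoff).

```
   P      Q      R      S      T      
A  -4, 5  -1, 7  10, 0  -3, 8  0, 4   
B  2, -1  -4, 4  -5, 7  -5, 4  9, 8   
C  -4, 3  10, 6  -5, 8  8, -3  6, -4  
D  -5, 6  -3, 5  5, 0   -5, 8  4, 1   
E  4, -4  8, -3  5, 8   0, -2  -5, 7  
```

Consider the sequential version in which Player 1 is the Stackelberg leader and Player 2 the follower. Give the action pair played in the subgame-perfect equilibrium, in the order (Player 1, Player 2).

(B, T)

Solve by backward induction (Player 1 leads).
- A: Player 2 compares 5, 7, 0, 8, 4 and picks S; Player 1 would get -3.
- B: Player 2 compares -1, 4, 7, 4, 8 and picks T; Player 1 would get 9.
- C: Player 2 compares 3, 6, 8, -3, -4 and picks R; Player 1 would get -5.
- D: Player 2 compares 6, 5, 0, 8, 1 and picks S; Player 1 would get -5.
- E: Player 2 compares -4, -3, 8, -2, 7 and picks R; Player 1 would get 5.
Maximizing over -3, 9, -5, -5, 5, Player 1 chooses B. Subgame-perfect outcome: (B, T) with payoffs (9, 8).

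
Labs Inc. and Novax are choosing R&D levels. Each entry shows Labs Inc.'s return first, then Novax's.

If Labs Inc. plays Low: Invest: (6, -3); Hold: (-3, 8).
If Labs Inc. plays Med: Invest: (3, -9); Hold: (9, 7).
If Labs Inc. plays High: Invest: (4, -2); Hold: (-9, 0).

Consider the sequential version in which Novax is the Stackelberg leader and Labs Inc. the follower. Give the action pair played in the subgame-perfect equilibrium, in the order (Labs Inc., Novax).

Backward induction with Novax moving first.
- Invest: Labs Inc. compares 6, 3, 4 and picks Low; Novax would get -3.
- Hold: Labs Inc. compares -3, 9, -9 and picks Med; Novax would get 7.
Among -3, 7, the best is 7 at Hold. Subgame-perfect outcome: (Med, Hold) with payoffs (9, 7).

(Med, Hold)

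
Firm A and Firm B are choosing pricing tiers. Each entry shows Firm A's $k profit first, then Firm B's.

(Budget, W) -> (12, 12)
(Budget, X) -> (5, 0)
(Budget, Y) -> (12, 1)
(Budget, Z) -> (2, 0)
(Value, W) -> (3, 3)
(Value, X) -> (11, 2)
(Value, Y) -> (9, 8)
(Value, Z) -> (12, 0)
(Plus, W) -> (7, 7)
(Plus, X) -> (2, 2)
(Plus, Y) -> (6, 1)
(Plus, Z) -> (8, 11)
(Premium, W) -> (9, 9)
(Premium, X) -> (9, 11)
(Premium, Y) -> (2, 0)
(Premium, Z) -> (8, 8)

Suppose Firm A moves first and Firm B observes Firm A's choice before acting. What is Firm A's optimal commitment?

Work backward from Firm B's decision.
- Budget: Firm B compares 12, 0, 1, 0 and picks W; Firm A would get 12.
- Value: Firm B compares 3, 2, 8, 0 and picks Y; Firm A would get 9.
- Plus: Firm B compares 7, 2, 1, 11 and picks Z; Firm A would get 8.
- Premium: Firm B compares 9, 11, 0, 8 and picks X; Firm A would get 9.
Maximizing over 12, 9, 8, 9, Firm A chooses Budget. Subgame-perfect outcome: (Budget, W) with payoffs (12, 12).

Budget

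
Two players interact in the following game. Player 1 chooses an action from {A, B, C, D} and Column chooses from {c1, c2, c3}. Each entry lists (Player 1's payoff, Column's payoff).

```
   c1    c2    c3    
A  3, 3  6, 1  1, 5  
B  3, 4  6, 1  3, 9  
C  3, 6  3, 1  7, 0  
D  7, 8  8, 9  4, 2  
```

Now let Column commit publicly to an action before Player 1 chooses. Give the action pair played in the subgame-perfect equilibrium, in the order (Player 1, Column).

Backward induction with Column moving first.
- c1: BR = D, leader payoff 8.
- c2: BR = D, leader payoff 9.
- c3: BR = C, leader payoff 0.
Column's induced payoffs are 8, 9, 0, so Column commits to c2. Subgame-perfect outcome: (D, c2) with payoffs (8, 9).

(D, c2)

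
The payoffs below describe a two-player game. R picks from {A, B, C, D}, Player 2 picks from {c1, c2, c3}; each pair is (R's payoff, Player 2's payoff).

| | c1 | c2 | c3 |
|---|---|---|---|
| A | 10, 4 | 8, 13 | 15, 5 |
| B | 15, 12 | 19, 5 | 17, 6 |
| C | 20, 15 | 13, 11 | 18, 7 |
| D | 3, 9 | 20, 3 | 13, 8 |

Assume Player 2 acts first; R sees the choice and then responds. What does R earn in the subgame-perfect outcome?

20

Solve by backward induction (Player 2 leads).
- c1 → R plays C (best of 10, 15, 20, 3); Player 2 gets 15.
- c2 → R plays D (best of 8, 19, 13, 20); Player 2 gets 3.
- c3 → R plays C (best of 15, 17, 18, 13); Player 2 gets 7.
Among 15, 3, 7, the best is 15 at c1. Subgame-perfect outcome: (C, c1) with payoffs (20, 15).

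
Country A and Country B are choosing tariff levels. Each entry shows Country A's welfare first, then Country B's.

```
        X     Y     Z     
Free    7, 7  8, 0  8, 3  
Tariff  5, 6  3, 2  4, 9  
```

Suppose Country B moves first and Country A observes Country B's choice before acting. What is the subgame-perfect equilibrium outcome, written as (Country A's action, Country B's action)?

Backward induction with Country B moving first.
- X: Country A compares 7, 5 and picks Free; Country B would get 7.
- Y: Country A compares 8, 3 and picks Free; Country B would get 0.
- Z: Country A compares 8, 4 and picks Free; Country B would get 3.
Country B's induced payoffs are 7, 0, 3, so Country B commits to X. Subgame-perfect outcome: (Free, X) with payoffs (7, 7).

(Free, X)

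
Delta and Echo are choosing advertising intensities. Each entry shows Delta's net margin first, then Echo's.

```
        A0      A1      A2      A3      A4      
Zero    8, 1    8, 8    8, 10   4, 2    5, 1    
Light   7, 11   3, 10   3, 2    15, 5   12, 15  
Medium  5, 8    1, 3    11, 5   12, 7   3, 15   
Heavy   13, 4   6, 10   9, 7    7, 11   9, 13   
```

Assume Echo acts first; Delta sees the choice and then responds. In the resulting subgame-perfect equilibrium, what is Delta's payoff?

12

Work backward from Delta's decision.
- A0: Delta compares 8, 7, 5, 13 and picks Heavy; Echo would get 4.
- A1: Delta compares 8, 3, 1, 6 and picks Zero; Echo would get 8.
- A2: Delta compares 8, 3, 11, 9 and picks Medium; Echo would get 5.
- A3: Delta compares 4, 15, 12, 7 and picks Light; Echo would get 5.
- A4: Delta compares 5, 12, 3, 9 and picks Light; Echo would get 15.
Maximizing over 4, 8, 5, 5, 15, Echo chooses A4. Subgame-perfect outcome: (Light, A4) with payoffs (12, 15).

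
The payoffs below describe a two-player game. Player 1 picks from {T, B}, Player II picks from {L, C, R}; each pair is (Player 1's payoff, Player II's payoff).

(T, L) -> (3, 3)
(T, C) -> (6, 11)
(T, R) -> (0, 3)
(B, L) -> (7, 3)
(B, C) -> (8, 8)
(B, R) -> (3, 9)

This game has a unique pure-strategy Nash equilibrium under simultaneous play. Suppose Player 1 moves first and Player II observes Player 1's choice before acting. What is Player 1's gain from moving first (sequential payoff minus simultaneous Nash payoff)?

3

Solve by backward induction (Player 1 leads).
- T: Player II compares 3, 11, 3 and picks C; Player 1 would get 6.
- B: Player II compares 3, 8, 9 and picks R; Player 1 would get 3.
Player 1's induced payoffs are 6, 3, so Player 1 commits to T. Subgame-perfect outcome: (T, C) with payoffs (6, 11).
For the simultaneous game, intersect best replies.
Player 1's best replies: L→B; C→B; R→B.
Player II's best replies: T→C; B→R.
The unique mutual best reply is (B, R), giving (3, 9).
Player 1's commitment gain: 6 − 3 = 3.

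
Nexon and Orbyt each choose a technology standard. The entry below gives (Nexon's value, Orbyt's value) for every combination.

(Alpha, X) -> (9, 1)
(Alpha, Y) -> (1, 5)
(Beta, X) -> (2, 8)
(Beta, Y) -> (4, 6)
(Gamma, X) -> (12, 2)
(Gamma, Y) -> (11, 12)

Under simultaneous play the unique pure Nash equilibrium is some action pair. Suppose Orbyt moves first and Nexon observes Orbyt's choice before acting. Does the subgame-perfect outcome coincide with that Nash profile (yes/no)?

Solve by backward induction (Orbyt leads).
- X: BR = Gamma, leader payoff 2.
- Y: BR = Gamma, leader payoff 12.
Among 2, 12, the best is 12 at Y. Subgame-perfect outcome: (Gamma, Y) with payoffs (11, 12).
Under simultaneous play:
Nexon's best replies: X→Gamma; Y→Gamma.
Orbyt's best replies: Alpha→Y; Beta→X; Gamma→Y.
The unique mutual best reply is (Gamma, Y), giving (11, 12).
Sequential outcome (Gamma, Y) coincides with the Nash profile (Gamma, Y).

yes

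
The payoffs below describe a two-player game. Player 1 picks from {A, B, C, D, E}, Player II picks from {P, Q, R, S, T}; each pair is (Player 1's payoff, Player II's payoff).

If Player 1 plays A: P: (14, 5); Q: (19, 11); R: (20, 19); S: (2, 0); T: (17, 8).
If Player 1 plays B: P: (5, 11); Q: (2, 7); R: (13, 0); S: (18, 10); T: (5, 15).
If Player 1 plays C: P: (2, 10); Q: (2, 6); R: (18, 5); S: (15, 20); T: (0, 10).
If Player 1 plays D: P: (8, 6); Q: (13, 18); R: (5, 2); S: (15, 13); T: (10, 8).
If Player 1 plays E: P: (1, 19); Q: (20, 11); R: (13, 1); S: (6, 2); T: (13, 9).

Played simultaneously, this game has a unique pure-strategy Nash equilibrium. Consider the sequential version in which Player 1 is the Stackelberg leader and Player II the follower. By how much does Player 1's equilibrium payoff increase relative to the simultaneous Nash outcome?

0

Solve by backward induction (Player 1 leads).
- A: BR = R, leader payoff 20.
- B: BR = T, leader payoff 5.
- C: BR = S, leader payoff 15.
- D: BR = Q, leader payoff 13.
- E: BR = P, leader payoff 1.
Among 20, 5, 15, 13, 1, the best is 20 at A. Subgame-perfect outcome: (A, R) with payoffs (20, 19).
Now find the simultaneous Nash equilibrium.
Player 1's best replies: P→A; Q→E; R→A; S→B; T→A.
Player II's best replies: A→R; B→T; C→S; D→Q; E→P.
Only (A, R) has each player best-responding; Nash payoffs (20, 19).
Player 1's commitment gain: 20 − 20 = 0.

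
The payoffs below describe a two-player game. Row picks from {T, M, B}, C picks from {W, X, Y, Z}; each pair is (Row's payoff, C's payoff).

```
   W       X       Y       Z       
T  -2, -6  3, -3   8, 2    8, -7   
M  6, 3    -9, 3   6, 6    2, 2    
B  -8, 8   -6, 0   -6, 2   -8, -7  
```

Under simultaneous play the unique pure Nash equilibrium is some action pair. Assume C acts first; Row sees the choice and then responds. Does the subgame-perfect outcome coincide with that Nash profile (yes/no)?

no

Work backward from Row's decision.
- W: Row compares -2, 6, -8 and picks M; C would get 3.
- X: Row compares 3, -9, -6 and picks T; C would get -3.
- Y: Row compares 8, 6, -6 and picks T; C would get 2.
- Z: Row compares 8, 2, -8 and picks T; C would get -7.
C's induced payoffs are 3, -3, 2, -7, so C commits to W. Subgame-perfect outcome: (M, W) with payoffs (6, 3).
For the simultaneous game, intersect best replies.
Row's best replies: W→M; X→T; Y→T; Z→T.
C's best replies: T→Y; M→Y; B→W.
Only (T, Y) has each player best-responding; Nash payoffs (8, 2).
Sequential outcome (M, W) differs from the Nash profile (T, Y).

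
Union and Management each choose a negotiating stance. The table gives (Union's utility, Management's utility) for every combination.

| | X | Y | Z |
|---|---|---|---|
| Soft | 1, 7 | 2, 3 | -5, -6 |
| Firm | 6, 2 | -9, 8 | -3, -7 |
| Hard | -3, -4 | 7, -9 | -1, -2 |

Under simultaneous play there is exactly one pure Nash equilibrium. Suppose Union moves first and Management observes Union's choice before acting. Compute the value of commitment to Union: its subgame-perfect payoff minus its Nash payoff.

Backward induction with Union moving first.
- Soft → Management plays X (best of 7, 3, -6); Union gets 1.
- Firm → Management plays Y (best of 2, 8, -7); Union gets -9.
- Hard → Management plays Z (best of -4, -9, -2); Union gets -1.
Maximizing over 1, -9, -1, Union chooses Soft. Subgame-perfect outcome: (Soft, X) with payoffs (1, 7).
For the simultaneous game, intersect best replies.
Union's best replies: X→Firm; Y→Hard; Z→Hard.
Management's best replies: Soft→X; Firm→Y; Hard→Z.
The unique mutual best reply is (Hard, Z), giving (-1, -2).
Union's commitment gain: 1 − -1 = 2.

2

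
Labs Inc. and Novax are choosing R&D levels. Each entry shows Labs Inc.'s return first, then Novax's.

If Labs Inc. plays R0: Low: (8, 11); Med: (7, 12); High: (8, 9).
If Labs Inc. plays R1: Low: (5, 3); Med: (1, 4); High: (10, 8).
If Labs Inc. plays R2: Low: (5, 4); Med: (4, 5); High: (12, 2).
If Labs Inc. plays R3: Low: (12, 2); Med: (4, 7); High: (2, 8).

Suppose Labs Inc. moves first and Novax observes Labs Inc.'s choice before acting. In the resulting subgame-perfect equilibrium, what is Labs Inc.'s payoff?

10

Novax best-responds to each possible Labs Inc. move:
- R0 → Novax plays Med (best of 11, 12, 9); Labs Inc. gets 7.
- R1 → Novax plays High (best of 3, 4, 8); Labs Inc. gets 10.
- R2 → Novax plays Med (best of 4, 5, 2); Labs Inc. gets 4.
- R3 → Novax plays High (best of 2, 7, 8); Labs Inc. gets 2.
Labs Inc.'s induced payoffs are 7, 10, 4, 2, so Labs Inc. commits to R1. Subgame-perfect outcome: (R1, High) with payoffs (10, 8).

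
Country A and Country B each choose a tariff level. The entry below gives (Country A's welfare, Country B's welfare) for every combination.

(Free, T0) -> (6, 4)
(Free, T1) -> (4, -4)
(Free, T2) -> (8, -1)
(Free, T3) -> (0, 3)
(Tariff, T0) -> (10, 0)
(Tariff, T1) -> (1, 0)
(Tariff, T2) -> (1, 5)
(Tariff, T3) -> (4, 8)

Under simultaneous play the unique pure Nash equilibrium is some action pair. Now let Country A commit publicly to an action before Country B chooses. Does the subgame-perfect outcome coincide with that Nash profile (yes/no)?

Work backward from Country B's decision.
- Free → Country B plays T0 (best of 4, -4, -1, 3); Country A gets 6.
- Tariff → Country B plays T3 (best of 0, 0, 5, 8); Country A gets 4.
Country A's induced payoffs are 6, 4, so Country A commits to Free. Subgame-perfect outcome: (Free, T0) with payoffs (6, 4).
Under simultaneous play:
Country A's best replies: T0→Tariff; T1→Free; T2→Free; T3→Tariff.
Country B's best replies: Free→T0; Tariff→T3.
Only (Tariff, T3) has each player best-responding; Nash payoffs (4, 8).
Sequential outcome (Free, T0) differs from the Nash profile (Tariff, T3).

no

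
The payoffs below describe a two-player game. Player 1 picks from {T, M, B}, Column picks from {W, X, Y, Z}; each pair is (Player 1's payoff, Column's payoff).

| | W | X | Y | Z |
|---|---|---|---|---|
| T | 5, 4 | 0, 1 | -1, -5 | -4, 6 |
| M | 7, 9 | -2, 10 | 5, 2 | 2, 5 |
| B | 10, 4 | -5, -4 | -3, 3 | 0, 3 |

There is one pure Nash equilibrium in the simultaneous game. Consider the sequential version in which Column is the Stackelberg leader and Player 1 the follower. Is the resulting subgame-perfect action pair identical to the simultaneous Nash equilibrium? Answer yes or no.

no

Backward induction with Column moving first.
- W: BR = B, leader payoff 4.
- X: BR = T, leader payoff 1.
- Y: BR = M, leader payoff 2.
- Z: BR = M, leader payoff 5.
Among 4, 1, 2, 5, the best is 5 at Z. Subgame-perfect outcome: (M, Z) with payoffs (2, 5).
Under simultaneous play:
Player 1's best replies: W→B; X→T; Y→M; Z→M.
Column's best replies: T→Z; M→X; B→W.
Only (B, W) has each player best-responding; Nash payoffs (10, 4).
Sequential outcome (M, Z) differs from the Nash profile (B, W).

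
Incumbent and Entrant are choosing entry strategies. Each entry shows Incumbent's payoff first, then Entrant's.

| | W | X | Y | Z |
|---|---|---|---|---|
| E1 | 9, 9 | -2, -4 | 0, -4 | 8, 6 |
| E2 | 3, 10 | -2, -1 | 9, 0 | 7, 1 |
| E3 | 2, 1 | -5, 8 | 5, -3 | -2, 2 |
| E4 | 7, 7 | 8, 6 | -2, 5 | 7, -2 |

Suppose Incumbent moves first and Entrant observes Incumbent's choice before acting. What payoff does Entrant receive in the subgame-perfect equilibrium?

Entrant best-responds to each possible Incumbent move:
- E1: BR = W, leader payoff 9.
- E2: BR = W, leader payoff 3.
- E3: BR = X, leader payoff -5.
- E4: BR = W, leader payoff 7.
Maximizing over 9, 3, -5, 7, Incumbent chooses E1. Subgame-perfect outcome: (E1, W) with payoffs (9, 9).

9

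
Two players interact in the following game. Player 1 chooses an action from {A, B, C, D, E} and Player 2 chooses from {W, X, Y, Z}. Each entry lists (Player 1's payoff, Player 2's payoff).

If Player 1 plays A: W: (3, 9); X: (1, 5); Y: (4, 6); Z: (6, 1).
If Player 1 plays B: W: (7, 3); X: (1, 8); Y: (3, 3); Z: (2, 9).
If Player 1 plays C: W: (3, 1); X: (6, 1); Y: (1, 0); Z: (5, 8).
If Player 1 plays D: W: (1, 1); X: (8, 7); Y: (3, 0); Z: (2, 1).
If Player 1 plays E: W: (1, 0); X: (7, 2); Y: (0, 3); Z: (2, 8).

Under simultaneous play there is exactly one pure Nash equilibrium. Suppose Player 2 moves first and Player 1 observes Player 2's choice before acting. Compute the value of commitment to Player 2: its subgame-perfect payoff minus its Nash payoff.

Player 1 best-responds to each possible Player 2 move:
- W: Player 1 compares 3, 7, 3, 1, 1 and picks B; Player 2 would get 3.
- X: Player 1 compares 1, 1, 6, 8, 7 and picks D; Player 2 would get 7.
- Y: Player 1 compares 4, 3, 1, 3, 0 and picks A; Player 2 would get 6.
- Z: Player 1 compares 6, 2, 5, 2, 2 and picks A; Player 2 would get 1.
Maximizing over 3, 7, 6, 1, Player 2 chooses X. Subgame-perfect outcome: (D, X) with payoffs (8, 7).
Now find the simultaneous Nash equilibrium.
Player 1's best replies: W→B; X→D; Y→A; Z→A.
Player 2's best replies: A→W; B→Z; C→Z; D→X; E→Z.
The unique mutual best reply is (D, X), giving (8, 7).
Player 2's commitment gain: 7 − 7 = 0.

0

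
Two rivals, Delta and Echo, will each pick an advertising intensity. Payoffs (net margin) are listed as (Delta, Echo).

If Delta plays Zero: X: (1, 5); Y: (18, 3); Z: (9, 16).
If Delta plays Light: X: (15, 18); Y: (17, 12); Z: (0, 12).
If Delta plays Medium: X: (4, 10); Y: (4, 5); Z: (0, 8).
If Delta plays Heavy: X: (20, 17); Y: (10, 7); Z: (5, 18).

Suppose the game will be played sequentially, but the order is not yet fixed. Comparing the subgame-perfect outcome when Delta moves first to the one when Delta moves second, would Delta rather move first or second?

If Delta leads: Echo's best replies are Zero→Z, Light→X, Medium→X, Heavy→Z; Delta's induced payoffs 9, 15, 4, 5; outcome (Light, X), payoffs (15, 18).
If Echo leads: Delta's best replies are X→Heavy, Y→Zero, Z→Zero; Echo's induced payoffs 17, 3, 16; outcome (Heavy, X), payoffs (20, 17).
Delta gets 15 moving first and 20 moving second, so Delta prefers to move second.

second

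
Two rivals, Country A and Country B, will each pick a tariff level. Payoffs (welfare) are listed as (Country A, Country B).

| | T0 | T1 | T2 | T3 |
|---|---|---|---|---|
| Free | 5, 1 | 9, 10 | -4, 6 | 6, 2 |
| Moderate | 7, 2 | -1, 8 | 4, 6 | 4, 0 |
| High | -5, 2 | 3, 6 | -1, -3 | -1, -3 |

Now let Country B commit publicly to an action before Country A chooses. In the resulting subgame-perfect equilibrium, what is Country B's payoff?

Backward induction with Country B moving first.
- T0: Country A compares 5, 7, -5 and picks Moderate; Country B would get 2.
- T1: Country A compares 9, -1, 3 and picks Free; Country B would get 10.
- T2: Country A compares -4, 4, -1 and picks Moderate; Country B would get 6.
- T3: Country A compares 6, 4, -1 and picks Free; Country B would get 2.
Country B's induced payoffs are 2, 10, 6, 2, so Country B commits to T1. Subgame-perfect outcome: (Free, T1) with payoffs (9, 10).

10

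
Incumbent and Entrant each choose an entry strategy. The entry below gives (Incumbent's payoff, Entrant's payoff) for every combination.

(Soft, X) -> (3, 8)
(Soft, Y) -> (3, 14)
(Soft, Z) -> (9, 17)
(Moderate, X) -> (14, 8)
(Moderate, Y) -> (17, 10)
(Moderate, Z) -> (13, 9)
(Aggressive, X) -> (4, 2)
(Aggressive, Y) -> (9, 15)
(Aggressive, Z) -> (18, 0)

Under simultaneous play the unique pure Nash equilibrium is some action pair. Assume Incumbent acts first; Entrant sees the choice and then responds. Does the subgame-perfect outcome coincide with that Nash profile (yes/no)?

yes

Work backward from Entrant's decision.
- Soft: Entrant compares 8, 14, 17 and picks Z; Incumbent would get 9.
- Moderate: Entrant compares 8, 10, 9 and picks Y; Incumbent would get 17.
- Aggressive: Entrant compares 2, 15, 0 and picks Y; Incumbent would get 9.
Incumbent's induced payoffs are 9, 17, 9, so Incumbent commits to Moderate. Subgame-perfect outcome: (Moderate, Y) with payoffs (17, 10).
For the simultaneous game, intersect best replies.
Incumbent's best replies: X→Moderate; Y→Moderate; Z→Aggressive.
Entrant's best replies: Soft→Z; Moderate→Y; Aggressive→Y.
Only (Moderate, Y) has each player best-responding; Nash payoffs (17, 10).
Sequential outcome (Moderate, Y) coincides with the Nash profile (Moderate, Y).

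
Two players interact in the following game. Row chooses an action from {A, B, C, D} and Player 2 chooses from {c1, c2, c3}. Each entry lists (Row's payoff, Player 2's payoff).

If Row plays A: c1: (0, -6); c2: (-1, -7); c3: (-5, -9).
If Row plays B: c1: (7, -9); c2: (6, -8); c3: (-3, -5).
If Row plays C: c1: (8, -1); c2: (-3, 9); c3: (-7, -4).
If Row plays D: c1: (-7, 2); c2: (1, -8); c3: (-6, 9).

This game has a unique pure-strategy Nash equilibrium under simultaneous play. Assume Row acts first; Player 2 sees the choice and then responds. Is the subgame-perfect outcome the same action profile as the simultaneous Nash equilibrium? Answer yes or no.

no

Backward induction with Row moving first.
- A: BR = c1, leader payoff 0.
- B: BR = c3, leader payoff -3.
- C: BR = c2, leader payoff -3.
- D: BR = c3, leader payoff -6.
Among 0, -3, -3, -6, the best is 0 at A. Subgame-perfect outcome: (A, c1) with payoffs (0, -6).
For the simultaneous game, intersect best replies.
Row's best replies: c1→C; c2→B; c3→B.
Player 2's best replies: A→c1; B→c3; C→c2; D→c3.
Only (B, c3) has each player best-responding; Nash payoffs (-3, -5).
Sequential outcome (A, c1) differs from the Nash profile (B, c3).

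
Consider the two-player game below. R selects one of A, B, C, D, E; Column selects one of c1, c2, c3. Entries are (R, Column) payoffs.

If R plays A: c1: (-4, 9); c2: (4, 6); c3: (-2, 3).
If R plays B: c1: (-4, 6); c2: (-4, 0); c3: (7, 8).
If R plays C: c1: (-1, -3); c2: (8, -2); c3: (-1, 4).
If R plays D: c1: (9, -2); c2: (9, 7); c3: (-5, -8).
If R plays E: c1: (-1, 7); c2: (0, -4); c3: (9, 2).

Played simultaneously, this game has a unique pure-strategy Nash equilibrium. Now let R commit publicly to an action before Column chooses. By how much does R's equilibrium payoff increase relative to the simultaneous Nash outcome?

0

Backward induction with R moving first.
- A: Column compares 9, 6, 3 and picks c1; R would get -4.
- B: Column compares 6, 0, 8 and picks c3; R would get 7.
- C: Column compares -3, -2, 4 and picks c3; R would get -1.
- D: Column compares -2, 7, -8 and picks c2; R would get 9.
- E: Column compares 7, -4, 2 and picks c1; R would get -1.
Maximizing over -4, 7, -1, 9, -1, R chooses D. Subgame-perfect outcome: (D, c2) with payoffs (9, 7).
Under simultaneous play:
R's best replies: c1→D; c2→D; c3→E.
Column's best replies: A→c1; B→c3; C→c3; D→c2; E→c1.
The unique mutual best reply is (D, c2), giving (9, 7).
R's commitment gain: 9 − 9 = 0.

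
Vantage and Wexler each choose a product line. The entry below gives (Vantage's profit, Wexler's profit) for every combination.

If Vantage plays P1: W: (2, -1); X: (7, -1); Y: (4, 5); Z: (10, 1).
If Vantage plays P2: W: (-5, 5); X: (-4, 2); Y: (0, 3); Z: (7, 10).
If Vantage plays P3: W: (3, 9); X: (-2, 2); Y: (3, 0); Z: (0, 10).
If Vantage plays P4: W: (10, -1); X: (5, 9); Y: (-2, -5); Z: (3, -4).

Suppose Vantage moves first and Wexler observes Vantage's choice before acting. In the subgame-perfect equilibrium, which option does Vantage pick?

Work backward from Wexler's decision.
- P1 → Wexler plays Y (best of -1, -1, 5, 1); Vantage gets 4.
- P2 → Wexler plays Z (best of 5, 2, 3, 10); Vantage gets 7.
- P3 → Wexler plays Z (best of 9, 2, 0, 10); Vantage gets 0.
- P4 → Wexler plays X (best of -1, 9, -5, -4); Vantage gets 5.
Vantage's induced payoffs are 4, 7, 0, 5, so Vantage commits to P2. Subgame-perfect outcome: (P2, Z) with payoffs (7, 10).

P2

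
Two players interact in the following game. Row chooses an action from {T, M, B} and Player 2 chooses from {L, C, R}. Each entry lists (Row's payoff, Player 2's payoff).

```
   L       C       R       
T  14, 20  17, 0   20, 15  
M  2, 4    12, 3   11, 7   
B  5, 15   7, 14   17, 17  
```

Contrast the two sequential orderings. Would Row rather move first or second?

first

If Row leads: Player 2's best replies are T→L, M→R, B→R; Row's induced payoffs 14, 11, 17; outcome (B, R), payoffs (17, 17).
If Player 2 leads: Row's best replies are L→T, C→T, R→T; Player 2's induced payoffs 20, 0, 15; outcome (T, L), payoffs (14, 20).
Row gets 17 moving first and 14 moving second, so Row prefers to move first.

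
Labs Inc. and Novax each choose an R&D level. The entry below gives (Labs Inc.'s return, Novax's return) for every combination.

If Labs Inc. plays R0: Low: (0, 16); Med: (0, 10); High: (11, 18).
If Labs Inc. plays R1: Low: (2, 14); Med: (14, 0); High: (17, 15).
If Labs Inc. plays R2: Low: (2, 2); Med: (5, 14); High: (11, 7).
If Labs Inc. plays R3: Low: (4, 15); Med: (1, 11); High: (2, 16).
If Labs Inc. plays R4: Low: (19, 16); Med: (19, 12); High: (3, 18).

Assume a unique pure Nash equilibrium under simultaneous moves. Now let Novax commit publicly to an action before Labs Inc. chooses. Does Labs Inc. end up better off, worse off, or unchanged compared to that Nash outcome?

better off

Labs Inc. best-responds to each possible Novax move:
- Low → Labs Inc. plays R4 (best of 0, 2, 2, 4, 19); Novax gets 16.
- Med → Labs Inc. plays R4 (best of 0, 14, 5, 1, 19); Novax gets 12.
- High → Labs Inc. plays R1 (best of 11, 17, 11, 2, 3); Novax gets 15.
Maximizing over 16, 12, 15, Novax chooses Low. Subgame-perfect outcome: (R4, Low) with payoffs (19, 16).
Now find the simultaneous Nash equilibrium.
Labs Inc.'s best replies: Low→R4; Med→R4; High→R1.
Novax's best replies: R0→High; R1→High; R2→Med; R3→High; R4→High.
The unique mutual best reply is (R1, High), giving (17, 15).
Labs Inc. earns 19 sequentially versus 17 at the Nash outcome: better off.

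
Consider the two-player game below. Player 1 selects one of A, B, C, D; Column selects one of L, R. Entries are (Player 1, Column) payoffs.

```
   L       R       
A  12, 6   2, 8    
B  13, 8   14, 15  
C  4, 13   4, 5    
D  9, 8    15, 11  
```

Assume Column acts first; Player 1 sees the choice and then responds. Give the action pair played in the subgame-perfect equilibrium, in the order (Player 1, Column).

(D, R)

Work backward from Player 1's decision.
- L: Player 1 compares 12, 13, 4, 9 and picks B; Column would get 8.
- R: Player 1 compares 2, 14, 4, 15 and picks D; Column would get 11.
Maximizing over 8, 11, Column chooses R. Subgame-perfect outcome: (D, R) with payoffs (15, 11).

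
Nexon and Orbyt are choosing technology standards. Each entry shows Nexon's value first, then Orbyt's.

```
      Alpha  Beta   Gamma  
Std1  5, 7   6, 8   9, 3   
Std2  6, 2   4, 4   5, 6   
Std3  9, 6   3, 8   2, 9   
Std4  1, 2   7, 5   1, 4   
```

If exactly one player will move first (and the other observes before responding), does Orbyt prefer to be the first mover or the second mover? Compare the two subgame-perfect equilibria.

If Nexon leads: Orbyt's best replies are Std1→Beta, Std2→Gamma, Std3→Gamma, Std4→Beta; Nexon's induced payoffs 6, 5, 2, 7; outcome (Std4, Beta), payoffs (7, 5).
If Orbyt leads: Nexon's best replies are Alpha→Std3, Beta→Std4, Gamma→Std1; Orbyt's induced payoffs 6, 5, 3; outcome (Std3, Alpha), payoffs (9, 6).
Orbyt gets 6 moving first and 5 moving second, so Orbyt prefers to move first.

first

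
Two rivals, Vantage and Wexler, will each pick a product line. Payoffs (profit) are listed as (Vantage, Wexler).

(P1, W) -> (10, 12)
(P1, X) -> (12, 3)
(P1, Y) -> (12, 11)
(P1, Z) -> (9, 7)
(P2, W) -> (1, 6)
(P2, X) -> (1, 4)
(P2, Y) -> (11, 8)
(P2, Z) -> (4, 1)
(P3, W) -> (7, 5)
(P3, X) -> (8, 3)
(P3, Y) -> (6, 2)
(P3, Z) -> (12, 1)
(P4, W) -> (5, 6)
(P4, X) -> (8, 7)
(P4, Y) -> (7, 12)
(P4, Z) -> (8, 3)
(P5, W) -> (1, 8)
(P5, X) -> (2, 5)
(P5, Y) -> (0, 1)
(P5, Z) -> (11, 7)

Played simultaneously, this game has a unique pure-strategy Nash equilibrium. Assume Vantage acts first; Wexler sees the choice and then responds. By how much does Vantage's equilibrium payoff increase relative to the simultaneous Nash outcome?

1

Work backward from Wexler's decision.
- P1: BR = W, leader payoff 10.
- P2: BR = Y, leader payoff 11.
- P3: BR = W, leader payoff 7.
- P4: BR = Y, leader payoff 7.
- P5: BR = W, leader payoff 1.
Vantage's induced payoffs are 10, 11, 7, 7, 1, so Vantage commits to P2. Subgame-perfect outcome: (P2, Y) with payoffs (11, 8).
Under simultaneous play:
Vantage's best replies: W→P1; X→P1; Y→P1; Z→P3.
Wexler's best replies: P1→W; P2→Y; P3→W; P4→Y; P5→W.
Only (P1, W) has each player best-responding; Nash payoffs (10, 12).
Vantage's commitment gain: 11 − 10 = 1.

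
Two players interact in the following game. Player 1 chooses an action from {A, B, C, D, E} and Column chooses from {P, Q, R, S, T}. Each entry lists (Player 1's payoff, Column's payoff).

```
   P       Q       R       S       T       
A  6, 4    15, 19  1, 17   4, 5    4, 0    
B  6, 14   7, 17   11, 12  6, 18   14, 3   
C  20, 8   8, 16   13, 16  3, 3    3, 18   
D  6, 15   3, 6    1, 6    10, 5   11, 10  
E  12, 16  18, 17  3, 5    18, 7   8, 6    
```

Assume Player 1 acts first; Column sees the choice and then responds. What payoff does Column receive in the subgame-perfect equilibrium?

Backward induction with Player 1 moving first.
- A: BR = Q, leader payoff 15.
- B: BR = S, leader payoff 6.
- C: BR = T, leader payoff 3.
- D: BR = P, leader payoff 6.
- E: BR = Q, leader payoff 18.
Maximizing over 15, 6, 3, 6, 18, Player 1 chooses E. Subgame-perfect outcome: (E, Q) with payoffs (18, 17).

17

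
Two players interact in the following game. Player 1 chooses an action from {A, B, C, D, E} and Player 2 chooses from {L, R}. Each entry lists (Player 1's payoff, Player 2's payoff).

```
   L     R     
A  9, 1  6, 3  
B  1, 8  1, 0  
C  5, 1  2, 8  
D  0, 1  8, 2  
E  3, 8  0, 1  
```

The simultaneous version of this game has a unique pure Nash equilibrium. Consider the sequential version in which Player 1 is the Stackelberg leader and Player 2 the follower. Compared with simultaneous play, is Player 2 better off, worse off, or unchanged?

unchanged

Solve by backward induction (Player 1 leads).
- A → Player 2 plays R (best of 1, 3); Player 1 gets 6.
- B → Player 2 plays L (best of 8, 0); Player 1 gets 1.
- C → Player 2 plays R (best of 1, 8); Player 1 gets 2.
- D → Player 2 plays R (best of 1, 2); Player 1 gets 8.
- E → Player 2 plays L (best of 8, 1); Player 1 gets 3.
Among 6, 1, 2, 8, 3, the best is 8 at D. Subgame-perfect outcome: (D, R) with payoffs (8, 2).
For the simultaneous game, intersect best replies.
Player 1's best replies: L→A; R→D.
Player 2's best replies: A→R; B→L; C→R; D→R; E→L.
The unique mutual best reply is (D, R), giving (8, 2).
Player 2 earns 2 sequentially versus 2 at the Nash outcome: unchanged.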